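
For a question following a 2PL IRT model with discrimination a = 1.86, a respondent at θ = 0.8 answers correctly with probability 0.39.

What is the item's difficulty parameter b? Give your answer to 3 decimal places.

P(θ) = 1 / (1 + exp(−a(θ − b)))
logit(0.39) = ln(0.39/0.61) = -0.4473
b = θ − logit/(a) = 0.8 − (-0.4473)/1.8600 = 1.0405

1.040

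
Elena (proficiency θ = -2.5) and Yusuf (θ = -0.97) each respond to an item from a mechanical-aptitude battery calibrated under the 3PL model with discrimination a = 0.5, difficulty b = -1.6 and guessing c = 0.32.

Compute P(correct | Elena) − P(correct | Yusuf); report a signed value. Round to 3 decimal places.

P(θ) = c + (1 − c) · 1 / (1 + exp(−a(θ − b)))
P(Elena) = 0.5848  [exponent -0.4500]
P(Yusuf) = 0.7131  [exponent 0.3150]
Difference = 0.5848 − 0.7131 = -0.1283

-0.128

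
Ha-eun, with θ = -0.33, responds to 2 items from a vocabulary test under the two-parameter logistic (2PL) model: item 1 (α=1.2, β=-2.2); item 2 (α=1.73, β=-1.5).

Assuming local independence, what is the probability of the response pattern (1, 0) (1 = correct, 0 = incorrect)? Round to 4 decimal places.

P(θ) = 1 / (1 + exp(−α(θ − β)))
P_1 = 1/(1+e^{-2.2440}) = 0.9041
P_2 = 1/(1+e^{-2.0241}) = 0.8833
L = P_1 × (1−P_2) = 0.9041 × 0.1167 = 0.10551

0.1055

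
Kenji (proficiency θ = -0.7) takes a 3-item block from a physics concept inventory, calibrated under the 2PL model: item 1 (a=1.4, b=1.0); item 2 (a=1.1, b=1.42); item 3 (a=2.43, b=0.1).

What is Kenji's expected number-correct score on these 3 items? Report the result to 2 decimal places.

P(θ) = 1 / (1 + exp(−a(θ − b)))
P_1 = 1/(1+e^{2.3800}) = 0.0847
P_2 = 1/(1+e^{2.3320}) = 0.0885
P_3 = 1/(1+e^{1.9440}) = 0.1252
E[score] = 0.0847 + 0.0885 + 0.1252 = 0.2984

0.30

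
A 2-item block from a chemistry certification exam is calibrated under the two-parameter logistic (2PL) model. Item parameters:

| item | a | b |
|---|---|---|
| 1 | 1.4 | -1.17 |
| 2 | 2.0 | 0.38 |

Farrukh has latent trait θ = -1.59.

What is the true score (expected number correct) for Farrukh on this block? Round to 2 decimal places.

0.38

P(θ) = 1 / (1 + exp(−a(θ − b)))
P_1 = 1/(1+e^{0.5880}) = 0.3571
P_2 = 1/(1+e^{3.9400}) = 0.0191
E[score] = 0.3571 + 0.0191 = 0.3762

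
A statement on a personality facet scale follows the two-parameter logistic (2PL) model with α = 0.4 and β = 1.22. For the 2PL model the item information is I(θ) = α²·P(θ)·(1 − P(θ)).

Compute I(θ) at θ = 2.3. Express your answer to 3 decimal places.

0.038

P = 1/(1+e^{-0.4320}) = 0.6064
P(1−P) = 0.6064 × 0.3936 = 0.2387
I = α² × P(1−P) = 0.4² × 0.2387 = 0.03819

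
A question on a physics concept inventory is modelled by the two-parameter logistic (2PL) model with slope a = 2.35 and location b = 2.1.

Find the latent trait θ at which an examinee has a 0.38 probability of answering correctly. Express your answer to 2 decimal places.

P(θ) = 1 / (1 + exp(−a(θ − b)))
logit = ln(0.3800/0.6200) = -0.4895
θ = b + logit/(a) = 2.1 + (-0.4895)/2.3500 = 1.8917

1.89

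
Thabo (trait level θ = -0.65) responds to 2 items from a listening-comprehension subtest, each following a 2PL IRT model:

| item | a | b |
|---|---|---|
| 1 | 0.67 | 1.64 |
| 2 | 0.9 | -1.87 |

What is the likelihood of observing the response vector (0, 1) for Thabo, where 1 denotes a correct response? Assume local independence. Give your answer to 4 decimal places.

0.6169

P(θ) = 1 / (1 + exp(−a(θ − b)))
P_1 = 1/(1+e^{1.5343}) = 0.1774
P_2 = 1/(1+e^{-1.0980}) = 0.7499
L = (1−P_1) × P_2 = 0.8226 × 0.7499 = 0.61688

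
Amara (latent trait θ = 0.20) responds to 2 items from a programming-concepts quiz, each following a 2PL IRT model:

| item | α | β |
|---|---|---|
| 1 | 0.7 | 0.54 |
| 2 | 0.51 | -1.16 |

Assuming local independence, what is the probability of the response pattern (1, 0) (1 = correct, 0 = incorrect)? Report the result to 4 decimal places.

0.1469

P(θ) = 1 / (1 + exp(−α(θ − β)))
P_1 = 1/(1+e^{0.2380}) = 0.4408
P_2 = 1/(1+e^{-0.6936}) = 0.6668
L = P_1 × (1−P_2) = 0.4408 × 0.3332 = 0.14688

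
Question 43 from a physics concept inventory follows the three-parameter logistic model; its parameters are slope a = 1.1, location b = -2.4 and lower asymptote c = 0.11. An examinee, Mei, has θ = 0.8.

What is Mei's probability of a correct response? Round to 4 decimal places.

P(θ) = c + (1 − c) · 1 / (1 + exp(−a(θ − b)))
Exponent: 1.1 × (0.8 − (-2.4)) = 3.5200
1/(1 + e^{-3.5200}) = 0.9713
P = 0.11 + 0.89 × 0.9713 = 0.9744

0.9744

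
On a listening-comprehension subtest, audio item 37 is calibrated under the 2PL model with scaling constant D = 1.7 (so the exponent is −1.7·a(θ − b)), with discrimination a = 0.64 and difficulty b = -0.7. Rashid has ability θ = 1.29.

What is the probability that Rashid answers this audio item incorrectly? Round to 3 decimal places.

P(θ) = 1 / (1 + exp(−D·a(θ − b)))
Exponent: 1.7 × 0.64 × (1.29 − (-0.7)) = 2.1651
1/(1 + e^{-2.1651}) = 0.8971
P = 0.8971
P(incorrect) = 1 − 0.8971 = 0.1029

0.103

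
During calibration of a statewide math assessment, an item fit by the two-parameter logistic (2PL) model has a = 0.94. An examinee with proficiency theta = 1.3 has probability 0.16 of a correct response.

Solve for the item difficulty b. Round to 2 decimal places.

3.06

P(theta) = 1 / (1 + exp(−a(theta − b)))
logit(0.16) = ln(0.16/0.84) = -1.6582
b = theta − logit/(a) = 1.3 − (-1.6582)/0.9400 = 3.0641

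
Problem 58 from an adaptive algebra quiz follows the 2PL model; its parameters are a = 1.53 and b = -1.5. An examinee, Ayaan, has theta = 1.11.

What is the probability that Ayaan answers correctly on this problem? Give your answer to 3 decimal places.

0.982

P(theta) = 1 / (1 + exp(−a(theta − b)))
Exponent: 1.53 × (1.11 − (-1.5)) = 3.9933
1/(1 + e^{-3.9933}) = 0.9819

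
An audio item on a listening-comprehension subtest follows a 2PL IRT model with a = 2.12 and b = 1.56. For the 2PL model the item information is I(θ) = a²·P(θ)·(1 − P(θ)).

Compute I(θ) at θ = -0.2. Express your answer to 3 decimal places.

0.103

P = 1/(1+e^{3.7312}) = 0.0234
P(1−P) = 0.0234 × 0.9766 = 0.0229
I = a² × P(1−P) = 2.12² × 0.0229 = 0.10272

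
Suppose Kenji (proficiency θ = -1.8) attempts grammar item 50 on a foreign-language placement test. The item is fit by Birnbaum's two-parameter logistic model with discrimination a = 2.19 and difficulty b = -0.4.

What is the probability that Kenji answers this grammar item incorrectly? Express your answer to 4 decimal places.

0.9555

P(θ) = 1 / (1 + exp(−a(θ − b)))
Exponent: 2.19 × (-1.8 − (-0.4)) = -3.0660
1/(1 + e^{3.0660}) = 0.0445
P(incorrect) = 1 − 0.0445 = 0.9555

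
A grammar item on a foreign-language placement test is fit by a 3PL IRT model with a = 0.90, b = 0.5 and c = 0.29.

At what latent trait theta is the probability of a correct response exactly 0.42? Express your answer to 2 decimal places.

P(theta) = c + (1 − c) · 1 / (1 + exp(−a(theta − b)))
Remove guessing floor: (0.42 − 0.29)/(1 − 0.29) = 0.1831
logit = ln(0.1831/0.8169) = -1.4955
theta = b + logit/(a) = 0.5 + (-1.4955)/0.9000 = -1.1617

-1.16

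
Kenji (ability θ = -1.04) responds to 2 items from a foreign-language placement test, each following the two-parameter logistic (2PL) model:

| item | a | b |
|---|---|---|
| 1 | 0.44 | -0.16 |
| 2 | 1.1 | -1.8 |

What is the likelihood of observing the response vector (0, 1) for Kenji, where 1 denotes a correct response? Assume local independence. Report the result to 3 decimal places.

P(θ) = 1 / (1 + exp(−a(θ − b)))
P_1 = 1/(1+e^{0.3872}) = 0.4044
P_2 = 1/(1+e^{-0.8360}) = 0.6976
L = (1−P_1) × P_2 = 0.5956 × 0.6976 = 0.41551

0.416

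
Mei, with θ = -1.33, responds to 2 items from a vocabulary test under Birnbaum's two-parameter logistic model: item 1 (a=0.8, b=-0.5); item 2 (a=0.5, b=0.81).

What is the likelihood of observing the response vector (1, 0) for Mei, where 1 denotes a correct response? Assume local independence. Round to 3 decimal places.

P(θ) = 1 / (1 + exp(−a(θ − b)))
P_1 = 1/(1+e^{0.6640}) = 0.3398
P_2 = 1/(1+e^{1.0700}) = 0.2554
L = P_1 × (1−P_2) = 0.3398 × 0.7446 = 0.25305

0.253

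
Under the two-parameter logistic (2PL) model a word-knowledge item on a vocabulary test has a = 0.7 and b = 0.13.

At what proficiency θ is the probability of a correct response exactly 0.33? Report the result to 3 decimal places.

P(θ) = 1 / (1 + exp(−a(θ − b)))
logit = ln(0.3300/0.6700) = -0.7082
θ = b + logit/(a) = 0.13 + (-0.7082)/0.7000 = -0.8817

-0.882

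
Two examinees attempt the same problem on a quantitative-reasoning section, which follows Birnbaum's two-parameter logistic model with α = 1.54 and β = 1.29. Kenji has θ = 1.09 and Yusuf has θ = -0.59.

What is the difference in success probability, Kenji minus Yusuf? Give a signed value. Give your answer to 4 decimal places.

0.3712

P(θ) = 1 / (1 + exp(−α(θ − β)))
P(Kenji) = 0.4236  [exponent -0.3080]
P(Yusuf) = 0.0524  [exponent -2.8952]
Difference = 0.4236 − 0.0524 = 0.3712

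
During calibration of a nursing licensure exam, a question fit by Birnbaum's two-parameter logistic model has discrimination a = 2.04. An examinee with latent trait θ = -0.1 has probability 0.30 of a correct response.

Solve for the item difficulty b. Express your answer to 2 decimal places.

P(θ) = 1 / (1 + exp(−a(θ − b)))
logit(0.30) = ln(0.30/0.70) = -0.8473
b = θ − logit/(a) = -0.1 − (-0.8473)/2.0400 = 0.3153

0.32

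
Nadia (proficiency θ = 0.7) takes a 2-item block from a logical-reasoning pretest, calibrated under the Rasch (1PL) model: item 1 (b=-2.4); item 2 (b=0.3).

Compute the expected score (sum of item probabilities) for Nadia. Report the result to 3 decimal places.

1.556

P(θ) = 1 / (1 + exp(−(θ − b)))
P_1 = 1/(1+e^{-3.1000}) = 0.9569
P_2 = 1/(1+e^{-0.4000}) = 0.5987
E[score] = 0.9569 + 0.5987 = 1.5556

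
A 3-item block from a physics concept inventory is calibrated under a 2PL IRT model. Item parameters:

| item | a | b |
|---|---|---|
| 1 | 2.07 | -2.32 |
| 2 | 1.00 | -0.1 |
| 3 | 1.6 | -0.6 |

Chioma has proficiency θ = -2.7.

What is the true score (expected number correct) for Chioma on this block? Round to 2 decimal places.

P(θ) = 1 / (1 + exp(−a(θ − b)))
P_1 = 1/(1+e^{0.7866}) = 0.3129
P_2 = 1/(1+e^{2.6000}) = 0.0691
P_3 = 1/(1+e^{3.3600}) = 0.0336
E[score] = 0.3129 + 0.0691 + 0.0336 = 0.4156

0.42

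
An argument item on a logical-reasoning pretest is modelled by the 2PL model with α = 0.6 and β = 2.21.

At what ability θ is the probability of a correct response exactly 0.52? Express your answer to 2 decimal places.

2.34

P(θ) = 1 / (1 + exp(−α(θ − β)))
logit = ln(0.5200/0.4800) = 0.0800
θ = β + logit/(α) = 2.21 + 0.0800/0.6000 = 2.3434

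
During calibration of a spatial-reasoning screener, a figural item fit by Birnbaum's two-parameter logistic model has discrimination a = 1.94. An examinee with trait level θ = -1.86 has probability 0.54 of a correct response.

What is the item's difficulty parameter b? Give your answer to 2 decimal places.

-1.94

P(θ) = 1 / (1 + exp(−a(θ − b)))
logit(0.54) = ln(0.54/0.46) = 0.1603
b = θ − logit/(a) = -1.86 − 0.1603/1.9400 = -1.9427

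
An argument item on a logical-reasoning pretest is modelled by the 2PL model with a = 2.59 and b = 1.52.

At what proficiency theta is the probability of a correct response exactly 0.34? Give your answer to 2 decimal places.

P(theta) = 1 / (1 + exp(−a(theta − b)))
logit = ln(0.3400/0.6600) = -0.6633
theta = b + logit/(a) = 1.52 + (-0.6633)/2.5900 = 1.2639

1.26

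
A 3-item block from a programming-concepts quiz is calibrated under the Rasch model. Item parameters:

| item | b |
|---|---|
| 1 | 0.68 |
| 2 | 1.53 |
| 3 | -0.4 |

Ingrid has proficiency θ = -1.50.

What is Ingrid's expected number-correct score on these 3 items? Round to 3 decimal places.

0.397

P(θ) = 1 / (1 + exp(−(θ − b)))
P_1 = 1/(1+e^{2.1800}) = 0.1016
P_2 = 1/(1+e^{3.0300}) = 0.0461
P_3 = 1/(1+e^{1.1000}) = 0.2497
E[score] = 0.1016 + 0.0461 + 0.2497 = 0.3974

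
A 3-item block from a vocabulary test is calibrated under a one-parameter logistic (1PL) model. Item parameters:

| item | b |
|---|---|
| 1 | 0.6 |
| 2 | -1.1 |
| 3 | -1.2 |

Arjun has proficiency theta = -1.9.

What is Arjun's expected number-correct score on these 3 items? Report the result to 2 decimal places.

P(theta) = 1 / (1 + exp(−(theta − b)))
P_1 = 1/(1+e^{2.5000}) = 0.0759
P_2 = 1/(1+e^{0.8000}) = 0.3100
P_3 = 1/(1+e^{0.7000}) = 0.3318
E[score] = 0.0759 + 0.3100 + 0.3318 = 0.7177

0.72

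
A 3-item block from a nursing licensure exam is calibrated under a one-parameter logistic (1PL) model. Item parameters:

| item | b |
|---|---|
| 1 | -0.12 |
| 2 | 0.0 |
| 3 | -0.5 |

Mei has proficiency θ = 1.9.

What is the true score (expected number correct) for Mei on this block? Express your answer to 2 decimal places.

2.67

P(θ) = 1 / (1 + exp(−(θ − b)))
P_1 = 1/(1+e^{-2.0200}) = 0.8829
P_2 = 1/(1+e^{-1.9000}) = 0.8699
P_3 = 1/(1+e^{-2.4000}) = 0.9168
E[score] = 0.8829 + 0.8699 + 0.9168 = 2.6696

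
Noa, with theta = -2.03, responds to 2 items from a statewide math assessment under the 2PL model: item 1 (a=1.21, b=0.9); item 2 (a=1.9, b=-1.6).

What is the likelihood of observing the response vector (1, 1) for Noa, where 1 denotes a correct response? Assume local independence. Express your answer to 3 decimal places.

0.009

P(theta) = 1 / (1 + exp(−a(theta − b)))
P_1 = 1/(1+e^{3.5453}) = 0.0281
P_2 = 1/(1+e^{0.8170}) = 0.3064
L = P_1 × P_2 = 0.0281 × 0.3064 = 0.00859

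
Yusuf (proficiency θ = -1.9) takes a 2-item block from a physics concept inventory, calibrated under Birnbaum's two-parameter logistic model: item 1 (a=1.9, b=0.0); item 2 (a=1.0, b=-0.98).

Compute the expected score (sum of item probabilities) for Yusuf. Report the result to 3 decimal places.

P(θ) = 1 / (1 + exp(−a(θ − b)))
P_1 = 1/(1+e^{3.6100}) = 0.0263
P_2 = 1/(1+e^{0.9200}) = 0.2850
E[score] = 0.0263 + 0.2850 = 0.3113

0.311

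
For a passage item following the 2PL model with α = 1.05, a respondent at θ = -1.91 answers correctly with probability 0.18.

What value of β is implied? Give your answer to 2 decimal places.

-0.47

P(θ) = 1 / (1 + exp(−α(θ − β)))
logit(0.18) = ln(0.18/0.82) = -1.5163
β = θ − logit/(α) = -1.91 − (-1.5163)/1.0500 = -0.4659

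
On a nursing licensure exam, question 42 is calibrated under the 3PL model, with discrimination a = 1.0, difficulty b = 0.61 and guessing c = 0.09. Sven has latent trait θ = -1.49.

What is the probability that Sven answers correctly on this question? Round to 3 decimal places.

P(θ) = c + (1 − c) · 1 / (1 + exp(−a(θ − b)))
Exponent: 1.0 × (-1.49 − 0.61) = -2.1000
1/(1 + e^{2.1000}) = 0.1091
P = 0.09 + 0.91 × 0.1091 = 0.1893

0.189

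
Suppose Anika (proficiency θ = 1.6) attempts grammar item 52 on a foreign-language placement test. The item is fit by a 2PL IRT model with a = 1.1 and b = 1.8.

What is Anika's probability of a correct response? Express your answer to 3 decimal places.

0.445

P(θ) = 1 / (1 + exp(−a(θ − b)))
Exponent: 1.1 × (1.6 − 1.8) = -0.2200
1/(1 + e^{0.2200}) = 0.4452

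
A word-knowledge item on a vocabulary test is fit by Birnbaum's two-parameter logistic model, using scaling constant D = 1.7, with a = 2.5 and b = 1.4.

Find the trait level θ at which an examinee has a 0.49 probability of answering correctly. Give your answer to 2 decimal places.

1.39

P(θ) = 1 / (1 + exp(−D·a(θ − b)))
logit = ln(0.4900/0.5100) = -0.0400
θ = b + logit/(1.7·a) = 1.4 + (-0.0400)/4.2500 = 1.3906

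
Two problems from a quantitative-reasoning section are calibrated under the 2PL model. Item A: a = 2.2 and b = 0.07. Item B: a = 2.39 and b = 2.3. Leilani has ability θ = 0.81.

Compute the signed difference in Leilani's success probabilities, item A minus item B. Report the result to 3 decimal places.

P(θ) = 1 / (1 + exp(−a(θ − b)))
P_A = 0.8359
P_B = 0.0276
P_A − P_B = 0.8083

0.808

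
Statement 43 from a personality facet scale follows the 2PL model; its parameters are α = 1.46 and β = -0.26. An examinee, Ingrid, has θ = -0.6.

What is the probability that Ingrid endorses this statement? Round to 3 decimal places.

0.378

P(θ) = 1 / (1 + exp(−α(θ − β)))
Exponent: 1.46 × (-0.6 − (-0.26)) = -0.4964
1/(1 + e^{0.4964}) = 0.3784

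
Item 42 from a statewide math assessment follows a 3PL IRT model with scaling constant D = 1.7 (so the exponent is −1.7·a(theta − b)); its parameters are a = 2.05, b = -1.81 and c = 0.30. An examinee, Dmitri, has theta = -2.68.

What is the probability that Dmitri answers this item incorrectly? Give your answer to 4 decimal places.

0.6678

P(theta) = c + (1 − c) · 1 / (1 + exp(−D·a(theta − b)))
Exponent: 1.7 × 2.05 × (-2.68 − (-1.81)) = -3.0319
1/(1 + e^{3.0319}) = 0.0460
P = 0.30 + 0.70 × 0.0460 = 0.3322
P(incorrect) = 1 − 0.3322 = 0.6678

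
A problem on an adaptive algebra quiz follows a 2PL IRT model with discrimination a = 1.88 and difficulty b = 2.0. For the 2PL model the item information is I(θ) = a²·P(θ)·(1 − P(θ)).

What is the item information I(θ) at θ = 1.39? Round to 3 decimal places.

0.647

P = 1/(1+e^{1.1468}) = 0.2411
P(1−P) = 0.2411 × 0.7589 = 0.1830
I = a² × P(1−P) = 1.88² × 0.1830 = 0.64664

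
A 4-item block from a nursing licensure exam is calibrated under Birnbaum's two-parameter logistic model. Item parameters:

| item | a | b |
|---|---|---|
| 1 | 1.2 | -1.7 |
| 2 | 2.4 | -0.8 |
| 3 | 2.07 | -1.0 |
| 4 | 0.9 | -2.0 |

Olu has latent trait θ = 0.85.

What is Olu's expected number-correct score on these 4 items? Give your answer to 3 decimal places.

3.844

P(θ) = 1 / (1 + exp(−a(θ − b)))
P_1 = 1/(1+e^{-3.0600}) = 0.9552
P_2 = 1/(1+e^{-3.9600}) = 0.9813
P_3 = 1/(1+e^{-3.8295}) = 0.9787
P_4 = 1/(1+e^{-2.5650}) = 0.9286
E[score] = 0.9552 + 0.9813 + 0.9787 + 0.9286 = 3.8438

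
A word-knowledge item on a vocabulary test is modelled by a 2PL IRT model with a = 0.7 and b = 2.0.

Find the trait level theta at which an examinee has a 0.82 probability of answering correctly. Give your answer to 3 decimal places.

P(theta) = 1 / (1 + exp(−a(theta − b)))
logit = ln(0.8200/0.1800) = 1.5163
theta = b + logit/(a) = 2.0 + 1.5163/0.7000 = 4.1662

4.166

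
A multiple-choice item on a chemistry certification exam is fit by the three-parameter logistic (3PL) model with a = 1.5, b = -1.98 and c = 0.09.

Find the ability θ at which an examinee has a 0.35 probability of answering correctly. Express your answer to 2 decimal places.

-2.59

P(θ) = c + (1 − c) · 1 / (1 + exp(−a(θ − b)))
Remove guessing floor: (0.35 − 0.09)/(1 − 0.09) = 0.2857
logit = ln(0.2857/0.7143) = -0.9163
θ = b + logit/(a) = -1.98 + (-0.9163)/1.5000 = -2.5909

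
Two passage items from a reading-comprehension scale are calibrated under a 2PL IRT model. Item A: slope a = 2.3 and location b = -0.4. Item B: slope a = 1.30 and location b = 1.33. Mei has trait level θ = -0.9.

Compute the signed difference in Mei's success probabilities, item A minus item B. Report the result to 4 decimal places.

0.1883

P(θ) = 1 / (1 + exp(−a(θ − b)))
P_A = 0.2405
P_B = 0.0522
P_A − P_B = 0.1883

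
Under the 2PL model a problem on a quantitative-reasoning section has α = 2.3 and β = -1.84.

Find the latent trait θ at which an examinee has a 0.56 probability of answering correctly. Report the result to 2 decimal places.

-1.74

P(θ) = 1 / (1 + exp(−α(θ − β)))
logit = ln(0.5600/0.4400) = 0.2412
θ = β + logit/(α) = -1.84 + 0.2412/2.3000 = -1.7351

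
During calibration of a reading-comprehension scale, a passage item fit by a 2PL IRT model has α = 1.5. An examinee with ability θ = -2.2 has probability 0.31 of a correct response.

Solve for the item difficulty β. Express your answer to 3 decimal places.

P(θ) = 1 / (1 + exp(−α(θ − β)))
logit(0.31) = ln(0.31/0.69) = -0.8001
β = θ − logit/(α) = -2.2 − (-0.8001)/1.5000 = -1.6666

-1.667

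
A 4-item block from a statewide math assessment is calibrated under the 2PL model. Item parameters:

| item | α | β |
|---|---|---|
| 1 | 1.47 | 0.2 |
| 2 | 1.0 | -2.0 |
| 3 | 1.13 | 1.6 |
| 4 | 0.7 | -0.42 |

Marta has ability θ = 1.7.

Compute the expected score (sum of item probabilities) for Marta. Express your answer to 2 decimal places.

3.22

P(θ) = 1 / (1 + exp(−α(θ − β)))
P_1 = 1/(1+e^{-2.2050}) = 0.9007
P_2 = 1/(1+e^{-3.7000}) = 0.9759
P_3 = 1/(1+e^{-0.1130}) = 0.5282
P_4 = 1/(1+e^{-1.4840}) = 0.8152
E[score] = 0.9007 + 0.9759 + 0.5282 + 0.8152 = 3.2200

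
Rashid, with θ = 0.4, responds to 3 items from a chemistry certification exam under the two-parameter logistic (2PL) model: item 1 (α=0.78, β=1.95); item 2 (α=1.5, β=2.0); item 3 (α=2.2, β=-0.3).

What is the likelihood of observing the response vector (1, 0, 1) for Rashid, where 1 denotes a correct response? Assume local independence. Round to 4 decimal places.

0.1736

P(θ) = 1 / (1 + exp(−α(θ − β)))
P_1 = 1/(1+e^{1.2090}) = 0.2299
P_2 = 1/(1+e^{2.4000}) = 0.0832
P_3 = 1/(1+e^{-1.5400}) = 0.8235
L = P_1 × (1−P_2) × P_3 = 0.2299 × 0.9168 × 0.8235 = 0.17355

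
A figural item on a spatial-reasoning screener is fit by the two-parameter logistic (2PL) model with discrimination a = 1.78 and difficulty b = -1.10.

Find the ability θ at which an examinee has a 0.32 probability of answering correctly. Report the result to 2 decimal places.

-1.52

P(θ) = 1 / (1 + exp(−a(θ − b)))
logit = ln(0.3200/0.6800) = -0.7538
θ = b + logit/(a) = -1.10 + (-0.7538)/1.7800 = -1.5235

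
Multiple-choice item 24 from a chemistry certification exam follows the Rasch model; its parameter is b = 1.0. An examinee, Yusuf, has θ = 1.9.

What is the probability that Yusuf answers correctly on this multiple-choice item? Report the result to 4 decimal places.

P(θ) = 1 / (1 + exp(−(θ − b)))
Exponent: (1.9 − 1.0) = 0.9000
1/(1 + e^{-0.9000}) = 0.7109
P = 0.7109

0.7109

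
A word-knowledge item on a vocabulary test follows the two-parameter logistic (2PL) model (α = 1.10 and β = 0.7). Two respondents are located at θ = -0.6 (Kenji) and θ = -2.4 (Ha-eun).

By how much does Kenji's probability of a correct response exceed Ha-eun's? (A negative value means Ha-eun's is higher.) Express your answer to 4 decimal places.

P(θ) = 1 / (1 + exp(−α(θ − β)))
P(Kenji) = 0.1931  [exponent -1.4300]
P(Ha-eun) = 0.0320  [exponent -3.4100]
Difference = 0.1931 − 0.0320 = 0.1611

0.1611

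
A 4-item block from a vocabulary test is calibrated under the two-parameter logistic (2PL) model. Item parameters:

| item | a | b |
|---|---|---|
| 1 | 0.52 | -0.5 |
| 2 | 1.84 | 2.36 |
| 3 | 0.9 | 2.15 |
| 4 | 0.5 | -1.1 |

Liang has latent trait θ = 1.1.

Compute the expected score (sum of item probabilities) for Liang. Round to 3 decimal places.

P(θ) = 1 / (1 + exp(−a(θ − b)))
P_1 = 1/(1+e^{-0.8320}) = 0.6968
P_2 = 1/(1+e^{2.3184}) = 0.0896
P_3 = 1/(1+e^{0.9450}) = 0.2799
P_4 = 1/(1+e^{-1.1000}) = 0.7503
E[score] = 0.6968 + 0.0896 + 0.2799 + 0.7503 = 1.8165

1.817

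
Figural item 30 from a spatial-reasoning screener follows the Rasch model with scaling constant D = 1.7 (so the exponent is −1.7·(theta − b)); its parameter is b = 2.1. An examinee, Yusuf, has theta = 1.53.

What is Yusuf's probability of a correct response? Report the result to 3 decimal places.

0.275

P(theta) = 1 / (1 + exp(−D·(theta − b)))
Exponent: 1.7 × (1.53 − 2.1) = -0.9690
1/(1 + e^{0.9690}) = 0.2751
P = 0.2751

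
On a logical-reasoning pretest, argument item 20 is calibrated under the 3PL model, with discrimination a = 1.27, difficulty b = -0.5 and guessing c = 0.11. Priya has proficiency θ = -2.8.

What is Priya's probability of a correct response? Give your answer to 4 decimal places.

P(θ) = c + (1 − c) · 1 / (1 + exp(−a(θ − b)))
Exponent: 1.27 × (-2.8 − (-0.5)) = -2.9210
1/(1 + e^{2.9210}) = 0.0511
P = 0.11 + 0.89 × 0.0511 = 0.1555

0.1555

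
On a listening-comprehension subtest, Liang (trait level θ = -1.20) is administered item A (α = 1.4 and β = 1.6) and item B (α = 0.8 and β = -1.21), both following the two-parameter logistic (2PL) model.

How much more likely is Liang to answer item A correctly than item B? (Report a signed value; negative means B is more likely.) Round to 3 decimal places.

P(θ) = 1 / (1 + exp(−α(θ − β)))
P_A = 0.0195
P_B = 0.5020
P_A − P_B = -0.4825

-0.483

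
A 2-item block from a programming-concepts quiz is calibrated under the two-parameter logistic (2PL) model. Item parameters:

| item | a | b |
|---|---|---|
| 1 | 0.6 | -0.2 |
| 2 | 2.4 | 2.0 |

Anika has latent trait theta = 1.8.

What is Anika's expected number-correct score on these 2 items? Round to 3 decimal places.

1.151

P(theta) = 1 / (1 + exp(−a(theta − b)))
P_1 = 1/(1+e^{-1.2000}) = 0.7685
P_2 = 1/(1+e^{0.4800}) = 0.3823
E[score] = 0.7685 + 0.3823 = 1.1508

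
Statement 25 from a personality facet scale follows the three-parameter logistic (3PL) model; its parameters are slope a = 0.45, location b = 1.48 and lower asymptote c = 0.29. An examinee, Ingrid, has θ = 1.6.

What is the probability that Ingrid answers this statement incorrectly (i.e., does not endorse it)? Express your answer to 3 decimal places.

P(θ) = c + (1 − c) · 1 / (1 + exp(−a(θ − b)))
Exponent: 0.45 × (1.6 − 1.48) = 0.0540
1/(1 + e^{-0.0540}) = 0.5135
P = 0.29 + 0.71 × 0.5135 = 0.6546
P(incorrect) = 1 − 0.6546 = 0.3454

0.345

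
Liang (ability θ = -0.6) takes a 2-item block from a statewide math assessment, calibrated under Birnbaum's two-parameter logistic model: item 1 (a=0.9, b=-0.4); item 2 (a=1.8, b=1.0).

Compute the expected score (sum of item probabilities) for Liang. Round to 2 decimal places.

0.51

P(θ) = 1 / (1 + exp(−a(θ − b)))
P_1 = 1/(1+e^{0.1800}) = 0.4551
P_2 = 1/(1+e^{2.8800}) = 0.0532
E[score] = 0.4551 + 0.0532 = 0.5083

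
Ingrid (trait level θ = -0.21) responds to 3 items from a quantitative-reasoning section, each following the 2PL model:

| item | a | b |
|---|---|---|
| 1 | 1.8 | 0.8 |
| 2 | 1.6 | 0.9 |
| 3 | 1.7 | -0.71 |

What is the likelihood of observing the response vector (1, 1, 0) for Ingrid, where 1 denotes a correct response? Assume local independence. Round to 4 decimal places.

0.0061

P(θ) = 1 / (1 + exp(−a(θ − b)))
P_1 = 1/(1+e^{1.8180}) = 0.1397
P_2 = 1/(1+e^{1.7760}) = 0.1448
P_3 = 1/(1+e^{-0.8500}) = 0.7006
L = P_1 × P_2 × (1−P_3) = 0.1397 × 0.1448 × 0.2994 = 0.00606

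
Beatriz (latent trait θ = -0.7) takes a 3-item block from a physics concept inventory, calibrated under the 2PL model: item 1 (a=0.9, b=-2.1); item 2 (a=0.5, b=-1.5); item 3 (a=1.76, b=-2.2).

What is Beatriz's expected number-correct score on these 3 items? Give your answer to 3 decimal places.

P(θ) = 1 / (1 + exp(−a(θ − b)))
P_1 = 1/(1+e^{-1.2600}) = 0.7790
P_2 = 1/(1+e^{-0.4000}) = 0.5987
P_3 = 1/(1+e^{-2.6400}) = 0.9334
E[score] = 0.7790 + 0.5987 + 0.9334 = 2.3111

2.311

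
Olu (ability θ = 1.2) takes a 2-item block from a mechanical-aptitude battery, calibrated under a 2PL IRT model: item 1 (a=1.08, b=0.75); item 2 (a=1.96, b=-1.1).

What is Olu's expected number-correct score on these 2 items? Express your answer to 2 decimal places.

P(θ) = 1 / (1 + exp(−a(θ − b)))
P_1 = 1/(1+e^{-0.4860}) = 0.6192
P_2 = 1/(1+e^{-4.5080}) = 0.9891
E[score] = 0.6192 + 0.9891 = 1.6083

1.61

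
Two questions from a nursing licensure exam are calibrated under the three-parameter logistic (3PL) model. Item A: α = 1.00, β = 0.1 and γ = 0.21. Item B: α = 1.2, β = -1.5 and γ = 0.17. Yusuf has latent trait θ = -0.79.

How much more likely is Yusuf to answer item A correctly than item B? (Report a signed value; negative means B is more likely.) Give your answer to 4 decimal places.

-0.3118

P(θ) = γ + (1 − γ) · 1 / (1 + exp(−α(θ − β)))
P_A = 0.4400
P_B = 0.7518
P_A − P_B = -0.3118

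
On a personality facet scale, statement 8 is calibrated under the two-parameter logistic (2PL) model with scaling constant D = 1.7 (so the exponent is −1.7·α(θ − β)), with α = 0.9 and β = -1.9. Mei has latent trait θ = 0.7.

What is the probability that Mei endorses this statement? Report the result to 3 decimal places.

0.982

P(θ) = 1 / (1 + exp(−D·α(θ − β)))
Exponent: 1.7 × 0.9 × (0.7 − (-1.9)) = 3.9780
1/(1 + e^{-3.9780}) = 0.9816
P = 0.9816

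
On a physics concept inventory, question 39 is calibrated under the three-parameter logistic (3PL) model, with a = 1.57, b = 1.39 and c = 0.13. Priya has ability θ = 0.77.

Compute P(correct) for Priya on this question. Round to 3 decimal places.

0.369

P(θ) = c + (1 − c) · 1 / (1 + exp(−a(θ − b)))
Exponent: 1.57 × (0.77 − 1.39) = -0.9734
1/(1 + e^{0.9734}) = 0.2742
P = 0.13 + 0.87 × 0.2742 = 0.3686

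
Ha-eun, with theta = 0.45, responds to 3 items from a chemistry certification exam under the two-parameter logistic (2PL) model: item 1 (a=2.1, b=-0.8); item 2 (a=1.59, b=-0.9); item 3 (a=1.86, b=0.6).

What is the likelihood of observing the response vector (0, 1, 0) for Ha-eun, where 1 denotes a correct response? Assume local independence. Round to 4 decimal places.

0.0344

P(theta) = 1 / (1 + exp(−a(theta − b)))
P_1 = 1/(1+e^{-2.6250}) = 0.9325
P_2 = 1/(1+e^{-2.1465}) = 0.8953
P_3 = 1/(1+e^{0.2790}) = 0.4307
L = (1−P_1) × P_2 × (1−P_3) = 0.0675 × 0.8953 × 0.5693 = 0.03443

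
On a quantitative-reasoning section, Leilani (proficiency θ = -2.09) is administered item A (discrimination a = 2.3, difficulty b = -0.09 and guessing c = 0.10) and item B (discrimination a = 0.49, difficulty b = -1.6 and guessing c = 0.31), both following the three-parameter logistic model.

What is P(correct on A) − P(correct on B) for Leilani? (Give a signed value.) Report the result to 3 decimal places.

-0.505

P(θ) = c + (1 − c) · 1 / (1 + exp(−a(θ − b)))
P_A = 0.1090
P_B = 0.6138
P_A − P_B = -0.5048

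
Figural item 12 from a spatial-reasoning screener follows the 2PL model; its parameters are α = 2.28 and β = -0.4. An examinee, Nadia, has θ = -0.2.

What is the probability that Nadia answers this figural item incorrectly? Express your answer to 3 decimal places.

0.388

P(θ) = 1 / (1 + exp(−α(θ − β)))
Exponent: 2.28 × (-0.2 − (-0.4)) = 0.4560
1/(1 + e^{-0.4560}) = 0.6121
P(incorrect) = 1 − 0.6121 = 0.3879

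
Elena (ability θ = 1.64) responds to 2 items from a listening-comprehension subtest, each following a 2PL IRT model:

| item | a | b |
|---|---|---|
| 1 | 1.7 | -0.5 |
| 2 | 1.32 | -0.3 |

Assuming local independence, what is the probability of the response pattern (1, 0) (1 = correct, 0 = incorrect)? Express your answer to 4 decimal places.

0.0699

P(θ) = 1 / (1 + exp(−a(θ − b)))
P_1 = 1/(1+e^{-3.6380}) = 0.9744
P_2 = 1/(1+e^{-2.5608}) = 0.9283
L = P_1 × (1−P_2) = 0.9744 × 0.0717 = 0.06987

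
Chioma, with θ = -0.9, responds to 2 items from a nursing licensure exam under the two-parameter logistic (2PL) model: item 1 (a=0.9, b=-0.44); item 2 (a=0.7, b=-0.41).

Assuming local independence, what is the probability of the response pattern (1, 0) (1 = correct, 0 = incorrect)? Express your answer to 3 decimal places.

P(θ) = 1 / (1 + exp(−a(θ − b)))
P_1 = 1/(1+e^{0.4140}) = 0.3980
P_2 = 1/(1+e^{0.3430}) = 0.4151
L = P_1 × (1−P_2) = 0.3980 × 0.5849 = 0.23277

0.233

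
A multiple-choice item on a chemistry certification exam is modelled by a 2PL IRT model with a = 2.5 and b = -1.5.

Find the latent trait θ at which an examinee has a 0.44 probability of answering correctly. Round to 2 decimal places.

P(θ) = 1 / (1 + exp(−a(θ − b)))
logit = ln(0.4400/0.5600) = -0.2412
θ = b + logit/(a) = -1.5 + (-0.2412)/2.5000 = -1.5965

-1.60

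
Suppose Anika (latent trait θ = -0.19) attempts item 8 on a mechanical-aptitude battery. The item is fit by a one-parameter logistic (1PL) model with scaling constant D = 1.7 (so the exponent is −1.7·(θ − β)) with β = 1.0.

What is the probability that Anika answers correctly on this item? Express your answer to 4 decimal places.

P(θ) = 1 / (1 + exp(−D·(θ − β)))
Exponent: 1.7 × (-0.19 − 1.0) = -2.0230
1/(1 + e^{2.0230}) = 0.1168
P = 0.1168

0.1168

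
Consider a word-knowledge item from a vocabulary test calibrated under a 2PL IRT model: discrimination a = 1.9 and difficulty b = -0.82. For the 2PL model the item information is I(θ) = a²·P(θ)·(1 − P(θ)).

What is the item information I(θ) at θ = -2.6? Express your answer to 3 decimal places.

P = 1/(1+e^{3.3820}) = 0.0329
P(1−P) = 0.0329 × 0.9671 = 0.0318
I = a² × P(1−P) = 1.9² × 0.0318 = 0.11474

0.115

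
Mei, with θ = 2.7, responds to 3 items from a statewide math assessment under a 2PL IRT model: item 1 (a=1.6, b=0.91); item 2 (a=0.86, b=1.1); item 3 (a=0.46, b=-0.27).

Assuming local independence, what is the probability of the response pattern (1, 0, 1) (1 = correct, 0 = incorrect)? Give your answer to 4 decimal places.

P(θ) = 1 / (1 + exp(−a(θ − b)))
P_1 = 1/(1+e^{-2.8640}) = 0.9460
P_2 = 1/(1+e^{-1.3760}) = 0.7983
P_3 = 1/(1+e^{-1.3662}) = 0.7968
L = P_1 × (1−P_2) × P_3 = 0.9460 × 0.2017 × 0.7968 = 0.15200

0.1520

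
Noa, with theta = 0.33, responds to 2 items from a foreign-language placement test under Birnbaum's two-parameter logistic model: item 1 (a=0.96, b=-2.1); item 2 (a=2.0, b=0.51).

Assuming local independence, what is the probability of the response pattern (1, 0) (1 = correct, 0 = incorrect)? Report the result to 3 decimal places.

0.537

P(theta) = 1 / (1 + exp(−a(theta − b)))
P_1 = 1/(1+e^{-2.3328}) = 0.9116
P_2 = 1/(1+e^{0.3600}) = 0.4110
L = P_1 × (1−P_2) = 0.9116 × 0.5890 = 0.53694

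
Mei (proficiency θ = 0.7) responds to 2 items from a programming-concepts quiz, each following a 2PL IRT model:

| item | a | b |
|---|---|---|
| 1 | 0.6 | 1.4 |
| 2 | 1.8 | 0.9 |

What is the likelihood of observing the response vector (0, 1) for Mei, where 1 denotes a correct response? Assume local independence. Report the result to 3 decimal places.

P(θ) = 1 / (1 + exp(−a(θ − b)))
P_1 = 1/(1+e^{0.4200}) = 0.3965
P_2 = 1/(1+e^{0.3600}) = 0.4110
L = (1−P_1) × P_2 = 0.6035 × 0.4110 = 0.24801

0.248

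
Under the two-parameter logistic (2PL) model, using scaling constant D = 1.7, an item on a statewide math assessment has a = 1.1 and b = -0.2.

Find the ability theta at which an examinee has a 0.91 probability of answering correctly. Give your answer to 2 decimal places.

P(theta) = 1 / (1 + exp(−D·a(theta − b)))
logit = ln(0.9100/0.0900) = 2.3136
theta = b + logit/(1.7·a) = -0.2 + 2.3136/1.8700 = 1.0372

1.04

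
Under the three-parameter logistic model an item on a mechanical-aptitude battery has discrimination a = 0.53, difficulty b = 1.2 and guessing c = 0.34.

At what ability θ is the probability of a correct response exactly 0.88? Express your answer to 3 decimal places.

P(θ) = c + (1 − c) · 1 / (1 + exp(−a(θ − b)))
Remove guessing floor: (0.88 − 0.34)/(1 − 0.34) = 0.8182
logit = ln(0.8182/0.1818) = 1.5041
θ = b + logit/(a) = 1.2 + 1.5041/0.5300 = 4.0379

4.038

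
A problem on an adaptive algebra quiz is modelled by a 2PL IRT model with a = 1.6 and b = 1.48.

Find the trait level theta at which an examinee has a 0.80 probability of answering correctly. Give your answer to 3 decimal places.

P(theta) = 1 / (1 + exp(−a(theta − b)))
logit = ln(0.8000/0.2000) = 1.3863
theta = b + logit/(a) = 1.48 + 1.3863/1.6000 = 2.3464

2.346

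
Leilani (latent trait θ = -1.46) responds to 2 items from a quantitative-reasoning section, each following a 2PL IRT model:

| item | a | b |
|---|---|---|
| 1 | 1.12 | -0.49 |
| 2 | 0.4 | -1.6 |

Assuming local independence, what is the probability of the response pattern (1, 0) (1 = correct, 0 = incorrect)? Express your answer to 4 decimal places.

0.1226

P(θ) = 1 / (1 + exp(−a(θ − b)))
P_1 = 1/(1+e^{1.0864}) = 0.2523
P_2 = 1/(1+e^{-0.0560}) = 0.5140
L = P_1 × (1−P_2) = 0.2523 × 0.4860 = 0.12262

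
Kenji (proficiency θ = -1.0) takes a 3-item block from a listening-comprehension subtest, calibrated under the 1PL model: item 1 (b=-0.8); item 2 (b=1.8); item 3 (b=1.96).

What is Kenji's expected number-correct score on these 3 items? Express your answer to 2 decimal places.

0.56

P(θ) = 1 / (1 + exp(−(θ − b)))
P_1 = 1/(1+e^{0.2000}) = 0.4502
P_2 = 1/(1+e^{2.8000}) = 0.0573
P_3 = 1/(1+e^{2.9600}) = 0.0493
E[score] = 0.4502 + 0.0573 + 0.0493 = 0.5568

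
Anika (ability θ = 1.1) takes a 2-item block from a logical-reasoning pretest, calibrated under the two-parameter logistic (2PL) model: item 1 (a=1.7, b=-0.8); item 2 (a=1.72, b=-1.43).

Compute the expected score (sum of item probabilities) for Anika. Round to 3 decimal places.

P(θ) = 1 / (1 + exp(−a(θ − b)))
P_1 = 1/(1+e^{-3.2300}) = 0.9619
P_2 = 1/(1+e^{-4.3516}) = 0.9873
E[score] = 0.9619 + 0.9873 = 1.9492

1.949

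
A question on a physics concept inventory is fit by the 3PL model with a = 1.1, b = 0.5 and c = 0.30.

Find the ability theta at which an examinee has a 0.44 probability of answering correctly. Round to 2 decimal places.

P(theta) = c + (1 − c) · 1 / (1 + exp(−a(theta − b)))
Remove guessing floor: (0.44 − 0.30)/(1 − 0.30) = 0.2000
logit = ln(0.2000/0.8000) = -1.3863
theta = b + logit/(a) = 0.5 + (-1.3863)/1.1000 = -0.7603

-0.76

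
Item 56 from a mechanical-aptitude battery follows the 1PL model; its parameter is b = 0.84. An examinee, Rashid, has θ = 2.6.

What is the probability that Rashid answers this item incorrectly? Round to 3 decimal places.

0.147

P(θ) = 1 / (1 + exp(−(θ − b)))
Exponent: (2.6 − 0.84) = 1.7600
1/(1 + e^{-1.7600}) = 0.8532
P = 0.8532
P(incorrect) = 1 − 0.8532 = 0.1468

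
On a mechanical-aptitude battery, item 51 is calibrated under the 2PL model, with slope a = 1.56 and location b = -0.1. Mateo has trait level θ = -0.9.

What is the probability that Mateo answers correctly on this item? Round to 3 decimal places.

0.223

P(θ) = 1 / (1 + exp(−a(θ − b)))
Exponent: 1.56 × (-0.9 − (-0.1)) = -1.2480
1/(1 + e^{1.2480}) = 0.2230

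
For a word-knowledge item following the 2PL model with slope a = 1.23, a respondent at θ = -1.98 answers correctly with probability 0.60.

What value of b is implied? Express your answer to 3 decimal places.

P(θ) = 1 / (1 + exp(−a(θ − b)))
logit(0.60) = ln(0.60/0.40) = 0.4055
b = θ − logit/(a) = -1.98 − 0.4055/1.2300 = -2.3096

-2.310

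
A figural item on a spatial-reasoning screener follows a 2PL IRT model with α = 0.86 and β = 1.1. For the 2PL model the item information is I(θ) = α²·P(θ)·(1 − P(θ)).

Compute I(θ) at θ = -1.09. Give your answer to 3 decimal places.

P = 1/(1+e^{1.8834}) = 0.1320
P(1−P) = 0.1320 × 0.8680 = 0.1146
I = α² × P(1−P) = 0.86² × 0.1146 = 0.08474

0.085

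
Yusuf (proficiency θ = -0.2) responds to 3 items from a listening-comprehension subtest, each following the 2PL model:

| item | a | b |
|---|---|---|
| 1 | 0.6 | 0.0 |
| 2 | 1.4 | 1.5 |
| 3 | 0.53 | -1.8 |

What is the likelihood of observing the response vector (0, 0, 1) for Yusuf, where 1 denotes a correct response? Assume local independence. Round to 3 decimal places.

P(θ) = 1 / (1 + exp(−a(θ − b)))
P_1 = 1/(1+e^{0.1200}) = 0.4700
P_2 = 1/(1+e^{2.3800}) = 0.0847
P_3 = 1/(1+e^{-0.8480}) = 0.7001
L = (1−P_1) × (1−P_2) × P_3 = 0.5300 × 0.9153 × 0.7001 = 0.33962

0.340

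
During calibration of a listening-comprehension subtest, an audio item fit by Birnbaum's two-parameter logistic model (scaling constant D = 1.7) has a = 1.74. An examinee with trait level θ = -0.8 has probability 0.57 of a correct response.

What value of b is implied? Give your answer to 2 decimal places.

-0.90

P(θ) = 1 / (1 + exp(−D·a(θ − b)))
logit(0.57) = ln(0.57/0.43) = 0.2819
b = θ − logit/(1.7·a) = -0.8 − 0.2819/2.9580 = -0.8953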